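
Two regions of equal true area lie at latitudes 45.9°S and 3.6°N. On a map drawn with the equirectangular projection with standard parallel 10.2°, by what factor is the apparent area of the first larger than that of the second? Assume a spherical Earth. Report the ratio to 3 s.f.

In the equirectangular projection with standard parallel φ₀ = 10.2° (x = Rλ cos φ₀, y = Rφ), meridians are true-scale (h = 1) and the parallel scale is k = cos φ₀ / cos φ.
Areal scale at 45.9°: h·k = 1.000 × 1.414 = 1.414.
Areal scale at 3.6°: h·k = 1.000 × 0.9861 = 0.9861.
Ratio = 1.414/0.9861 ≈ 1.43.

1.43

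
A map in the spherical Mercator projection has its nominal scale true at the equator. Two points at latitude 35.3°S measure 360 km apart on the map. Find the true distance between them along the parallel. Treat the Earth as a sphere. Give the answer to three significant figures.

294 km

For Mercator, h = k = sec φ (a conformal cylindrical projection has a single point scale, 1/cos φ).
Along the parallel at 35.3°, map distances are exaggerated by k = sec 35.3° = 1.225.
True distance = 360 / 1.225 = 360 × cos 35.3° ≈ 294 km.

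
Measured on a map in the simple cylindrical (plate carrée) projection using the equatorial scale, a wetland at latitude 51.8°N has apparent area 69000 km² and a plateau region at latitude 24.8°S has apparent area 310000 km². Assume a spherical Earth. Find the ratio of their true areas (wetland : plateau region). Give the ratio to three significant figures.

Plate carrée has h = 1 and k = sec φ, giving areal scale sec φ; true area = (apparent area) · cos φ.
True area of wetland: 69000 × cos(51.8°) = 69000 × 0.6184 = 42670 km².
True area of plateau region: 310000 × cos(24.8°) = 310000 × 0.9078 = 281400 km².
Ratio = 42670 / 281400 ≈ 0.152.

0.152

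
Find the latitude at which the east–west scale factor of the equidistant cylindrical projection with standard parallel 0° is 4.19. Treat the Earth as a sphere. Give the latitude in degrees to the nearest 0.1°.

76.2°

Plate carrée: h = 1, k = sec φ along parallels.
sec φ = 4.19  ⇒  cos φ = 0.2387  ⇒  φ ≈ 76.2°.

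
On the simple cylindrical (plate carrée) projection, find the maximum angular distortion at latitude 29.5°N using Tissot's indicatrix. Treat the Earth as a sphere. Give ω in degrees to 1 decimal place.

In the plate carrée (x = Rλ, y = Rφ), meridians are true-scale (h = 1) and parallels are stretched by k = sec φ.
At 29.5°: h = 1.000, k = 1.149; principal scales a = 1.149, b = 1.000.
sin(ω/2) = (a − b)/(a + b) = 0.1490/2.149 = 0.06932, so ω = 2 arcsin(0.06932) ≈ 7.9°.

7.9°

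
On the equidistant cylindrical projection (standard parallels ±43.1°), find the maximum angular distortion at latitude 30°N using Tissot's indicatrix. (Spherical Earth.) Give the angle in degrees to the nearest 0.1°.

9.8°

With standard parallel φ₀ = 43.1°, the equirectangular projection gives x = Rλ cos φ₀, y = Rφ, so h = 1 and k = cos 43.1° / cos φ.
At 30°: h = 1.000, k = 0.8431; principal scales a = 1.000, b = 0.8431.
sin(ω/2) = (a − b)/(a + b) = 0.1569/1.843 = 0.08512, so ω = 2 arcsin(0.08512) ≈ 9.8°.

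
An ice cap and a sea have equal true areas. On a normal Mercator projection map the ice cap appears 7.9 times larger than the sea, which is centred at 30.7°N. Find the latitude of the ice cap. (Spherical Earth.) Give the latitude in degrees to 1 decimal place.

72.2°

On Mercator, (apparent₁)/(apparent₂) = sec²φ₁ / sec²φ₂ when true areas are equal.
cos²φ₂ / cos²φ₁ = 7.9  ⇒  cos φ₁ = cos 30.7° / √7.9 = 0.8599/2.811 = 0.3059.
φ₁ = arccos(0.3059) ≈ 72.2°.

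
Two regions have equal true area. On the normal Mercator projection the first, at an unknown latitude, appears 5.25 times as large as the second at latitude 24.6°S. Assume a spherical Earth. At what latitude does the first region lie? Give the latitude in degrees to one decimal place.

Mercator areal scale is sec²φ, so apparent-area ratio = sec²φ₁ / sec²φ₂ = cos²φ₂ / cos²φ₁.
cos²φ₂ / cos²φ₁ = 5.25  ⇒  cos φ₁ = cos 24.6° / √5.25 = 0.9092/2.291 = 0.3968.
φ₁ = arccos(0.3968) ≈ 66.6°.

66.6°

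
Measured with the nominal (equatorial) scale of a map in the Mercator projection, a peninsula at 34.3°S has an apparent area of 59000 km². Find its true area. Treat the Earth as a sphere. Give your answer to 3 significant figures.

40300 km²

Mercator is conformal, so the point scale is isotropic: h = k = sec φ = 1/cos φ.
Areal scale = k² = sec²φ = 1/cos²(34.3°) = 1/0.8261² = 1.465.
True area = apparent / (areal scale) = 59000 / 1.465 ≈ 40300 km².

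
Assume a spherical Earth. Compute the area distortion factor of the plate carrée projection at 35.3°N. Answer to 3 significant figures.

For the equirectangular projection with φ₀ = 0 (plate carrée), h = 1 along meridians and k = sec φ along parallels.
Areal scale = h·k = 1 × sec φ; at 35.3°, h = 1.000, k = 1.225, so h·k = 1.225.

1.23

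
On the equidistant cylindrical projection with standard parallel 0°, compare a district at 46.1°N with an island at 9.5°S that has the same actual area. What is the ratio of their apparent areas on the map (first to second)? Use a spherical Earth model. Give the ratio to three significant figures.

For the equirectangular projection with φ₀ = 0 (plate carrée), h = 1 along meridians and k = sec φ along parallels.
Areal scale at 46.1°: h·k = 1.000 × 1.442 = 1.442.
Areal scale at 9.5°: h·k = 1.000 × 1.014 = 1.014.
Ratio = 1.442/1.014 ≈ 1.42.

1.42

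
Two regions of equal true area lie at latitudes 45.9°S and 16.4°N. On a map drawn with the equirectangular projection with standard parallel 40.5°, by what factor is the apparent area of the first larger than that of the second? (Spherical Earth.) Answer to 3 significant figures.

1.38

In the equirectangular projection with standard parallel φ₀ = 40.5° (x = Rλ cos φ₀, y = Rφ), meridians are true-scale (h = 1) and the parallel scale is k = cos φ₀ / cos φ.
Areal scale at 45.9°: h·k = 1.000 × 1.093 = 1.093.
Areal scale at 16.4°: h·k = 1.000 × 0.7927 = 0.7927.
Ratio = 1.093/0.7927 ≈ 1.38.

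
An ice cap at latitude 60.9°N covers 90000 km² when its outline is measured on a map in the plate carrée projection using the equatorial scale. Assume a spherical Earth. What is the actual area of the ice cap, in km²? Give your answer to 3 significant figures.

In the plate carrée (x = Rλ, y = Rφ), meridians are true-scale (h = 1) and parallels are stretched by k = sec φ.
Areal scale = h·k = 1 × sec φ; at 60.9°, h = 1.000, k = 2.056, so h·k = 2.056.
True area = apparent / (areal scale) = 90000 / 2.056 ≈ 43800 km².

43800 km²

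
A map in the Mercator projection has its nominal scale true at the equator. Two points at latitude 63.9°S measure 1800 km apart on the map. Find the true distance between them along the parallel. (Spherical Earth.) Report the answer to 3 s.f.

792 km

For Mercator, h = k = sec φ (a conformal cylindrical projection has a single point scale, 1/cos φ).
Along the parallel at 63.9°, map distances are exaggerated by k = sec 63.9° = 2.273.
True distance = 1800 / 2.273 = 1800 × cos 63.9° ≈ 792 km.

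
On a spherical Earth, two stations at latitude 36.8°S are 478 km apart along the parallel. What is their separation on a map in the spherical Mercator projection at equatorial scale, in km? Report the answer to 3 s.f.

Mercator is conformal, so the point scale is isotropic: h = k = sec φ = 1/cos φ.
Along the parallel, k = sec 36.8° = 1/0.8007 = 1.249.
Map distance = 478 × 1.249 ≈ 597 km.

597 km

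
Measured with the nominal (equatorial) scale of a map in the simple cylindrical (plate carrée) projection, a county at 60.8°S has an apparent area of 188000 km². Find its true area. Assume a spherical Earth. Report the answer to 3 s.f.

91700 km²

In the plate carrée (x = Rλ, y = Rφ), meridians are true-scale (h = 1) and parallels are stretched by k = sec φ.
Areal scale = h·k = 1 × sec φ; at 60.8°, h = 1.000, k = 2.050, so h·k = 2.050.
True area = apparent / (areal scale) = 188000 / 2.050 ≈ 91700 km².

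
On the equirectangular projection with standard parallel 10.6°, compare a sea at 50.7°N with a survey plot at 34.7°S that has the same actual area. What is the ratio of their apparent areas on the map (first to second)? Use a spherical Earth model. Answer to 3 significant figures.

With standard parallel φ₀ = 10.6°, the equirectangular projection gives x = Rλ cos φ₀, y = Rφ, so h = 1 and k = cos 10.6° / cos φ.
Areal scale at 50.7°: h·k = 1.000 × 1.552 = 1.552.
Areal scale at 34.7°: h·k = 1.000 × 1.196 = 1.196.
Ratio = 1.552/1.196 ≈ 1.30.

1.30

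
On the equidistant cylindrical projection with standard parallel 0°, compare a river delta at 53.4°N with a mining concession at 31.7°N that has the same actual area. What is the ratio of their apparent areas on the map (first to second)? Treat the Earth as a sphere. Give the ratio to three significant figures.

For the equirectangular projection with φ₀ = 0 (plate carrée), h = 1 along meridians and k = sec φ along parallels.
Areal scale at 53.4°: h·k = 1.000 × 1.677 = 1.677.
Areal scale at 31.7°: h·k = 1.000 × 1.175 = 1.175.
Ratio = 1.677/1.175 ≈ 1.43.

1.43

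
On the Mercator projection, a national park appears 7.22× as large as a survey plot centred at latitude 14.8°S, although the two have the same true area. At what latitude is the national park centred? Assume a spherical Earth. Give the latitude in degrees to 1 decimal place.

68.9°

For equal true areas on Mercator, apparent areas scale as sec²φ, so the ratio is cos²φ₂ / cos²φ₁.
cos²φ₂ / cos²φ₁ = 7.22  ⇒  cos φ₁ = cos 14.8° / √7.22 = 0.9668/2.687 = 0.3598.
φ₁ = arccos(0.3598) ≈ 68.9°.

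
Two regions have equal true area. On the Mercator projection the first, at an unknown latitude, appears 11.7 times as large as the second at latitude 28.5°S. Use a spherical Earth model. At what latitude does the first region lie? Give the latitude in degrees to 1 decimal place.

75.1°

On Mercator, (apparent₁)/(apparent₂) = sec²φ₁ / sec²φ₂ when true areas are equal.
cos²φ₂ / cos²φ₁ = 11.7  ⇒  cos φ₁ = cos 28.5° / √11.7 = 0.8788/3.421 = 0.2569.
φ₁ = arccos(0.2569) ≈ 75.1°.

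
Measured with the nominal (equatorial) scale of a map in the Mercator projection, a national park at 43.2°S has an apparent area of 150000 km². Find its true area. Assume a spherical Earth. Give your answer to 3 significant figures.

The Mercator projection is conformal; its linear scale factor is the same in every direction and equals sec φ = 1/cos φ.
Areal scale = k² = sec²φ = 1/cos²(43.2°) = 1/0.7290² = 1.882.
True area = apparent / (areal scale) = 150000 / 1.882 ≈ 79700 km².

79700 km²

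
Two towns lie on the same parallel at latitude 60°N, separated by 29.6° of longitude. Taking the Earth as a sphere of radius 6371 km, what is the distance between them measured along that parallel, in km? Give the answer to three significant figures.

Arc length along a parallel = R cos φ · Δλ (with Δλ in radians).
= 6371 × cos 60° × (29.6° × π/180) = 6371 × 0.5000 × 0.5166 ≈ 1650 km.

1650 km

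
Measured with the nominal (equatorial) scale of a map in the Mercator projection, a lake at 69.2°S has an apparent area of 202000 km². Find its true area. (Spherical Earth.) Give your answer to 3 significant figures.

For Mercator, h = k = sec φ (a conformal cylindrical projection has a single point scale, 1/cos φ).
Areal scale = k² = sec²φ = 1/cos²(69.2°) = 1/0.3551² = 7.930.
True area = apparent / (areal scale) = 202000 / 7.930 ≈ 25500 km².

25500 km²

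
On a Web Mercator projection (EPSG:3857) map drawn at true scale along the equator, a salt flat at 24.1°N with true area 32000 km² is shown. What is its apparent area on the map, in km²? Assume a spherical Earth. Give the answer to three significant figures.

For Mercator, h = k = sec φ (a conformal cylindrical projection has a single point scale, 1/cos φ).
Areal scale = k² = sec²φ = 1/cos²(24.1°) = 1/0.9128² = 1.200.
Apparent area = 32000 × 1.200 ≈ 38400 km².

38400 km²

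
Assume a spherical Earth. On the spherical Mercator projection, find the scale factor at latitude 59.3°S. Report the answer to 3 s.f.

The Mercator projection is conformal; its linear scale factor is the same in every direction and equals sec φ = 1/cos φ.
k = 1/cos 59.3° = 1/0.5105 = 1.959.

1.96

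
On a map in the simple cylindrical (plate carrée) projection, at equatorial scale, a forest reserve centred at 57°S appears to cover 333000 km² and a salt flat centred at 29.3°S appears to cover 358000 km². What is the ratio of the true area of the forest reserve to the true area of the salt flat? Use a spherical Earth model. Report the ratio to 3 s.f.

On the plate carrée, areal scale = h·k = 1 × sec φ, so true area = apparent × cos φ.
True area of forest reserve: 333000 × cos(57°) = 333000 × 0.5446 = 181400 km².
True area of salt flat: 358000 × cos(29.3°) = 358000 × 0.8721 = 312200 km².
Ratio = 181400 / 312200 ≈ 0.581.

0.581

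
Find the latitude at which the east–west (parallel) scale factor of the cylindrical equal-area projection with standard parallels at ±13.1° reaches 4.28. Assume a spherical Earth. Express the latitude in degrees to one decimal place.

For cylindrical equal-area with standard parallel φ₀, h = cos φ / cos φ₀ and k = cos φ₀ / cos φ, so h·k = 1.
k = cos φ₀ / cos φ = 4.28  ⇒  cos φ = cos 13.1° / 4.28 = 0.2276.
φ = arccos(0.2276) ≈ 76.8°.

76.8°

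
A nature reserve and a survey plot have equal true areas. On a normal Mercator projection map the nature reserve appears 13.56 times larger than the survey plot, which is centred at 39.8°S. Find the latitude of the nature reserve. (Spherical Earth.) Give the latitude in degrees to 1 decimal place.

On Mercator, (apparent₁)/(apparent₂) = sec²φ₁ / sec²φ₂ when true areas are equal.
cos²φ₂ / cos²φ₁ = 13.56  ⇒  cos φ₁ = cos 39.8° / √13.56 = 0.7683/3.682 = 0.2086.
φ₁ = arccos(0.2086) ≈ 78.0°.

78.0°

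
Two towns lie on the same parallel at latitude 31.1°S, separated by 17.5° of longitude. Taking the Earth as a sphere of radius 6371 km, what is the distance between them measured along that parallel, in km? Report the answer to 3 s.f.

Arc length along a parallel = R cos φ · Δλ (with Δλ in radians).
= 6371 × cos 31.1° × (17.5° × π/180) = 6371 × 0.8563 × 0.3054 ≈ 1670 km.

1670 km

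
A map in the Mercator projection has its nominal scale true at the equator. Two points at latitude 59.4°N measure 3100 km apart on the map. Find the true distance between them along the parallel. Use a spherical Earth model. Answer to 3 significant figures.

1580 km

Mercator is conformal, so the point scale is isotropic: h = k = sec φ = 1/cos φ.
Along the parallel at 59.4°, map distances are exaggerated by k = sec 59.4° = 1.964.
True distance = 3100 / 1.964 = 3100 × cos 59.4° ≈ 1580 km.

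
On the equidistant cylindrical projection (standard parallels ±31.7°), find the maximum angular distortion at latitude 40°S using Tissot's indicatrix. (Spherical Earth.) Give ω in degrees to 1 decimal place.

The equidistant cylindrical projection with φ₀ = 31.7° has h = 1 (meridians true) and k = cos φ₀ / cos φ along parallels.
At 40°: h = 1.000, k = 1.111; principal scales a = 1.111, b = 1.000.
sin(ω/2) = (a − b)/(a + b) = 0.1107/2.111 = 0.05243, so ω = 2 arcsin(0.05243) ≈ 6.0°.

6.0°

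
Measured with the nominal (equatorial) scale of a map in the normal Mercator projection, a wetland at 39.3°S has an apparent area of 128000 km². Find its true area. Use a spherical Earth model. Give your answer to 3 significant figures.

For Mercator, h = k = sec φ (a conformal cylindrical projection has a single point scale, 1/cos φ).
Areal scale = k² = sec²φ = 1/cos²(39.3°) = 1/0.7738² = 1.670.
True area = apparent / (areal scale) = 128000 / 1.670 ≈ 76700 km².

76700 km²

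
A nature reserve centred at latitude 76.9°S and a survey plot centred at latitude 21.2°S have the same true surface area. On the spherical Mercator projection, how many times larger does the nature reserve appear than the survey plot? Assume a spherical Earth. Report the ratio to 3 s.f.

On Mercator, area is exaggerated by sec²φ = 1/cos²φ.
At 76.9°: sec²(76.9°) = 1/0.2267² = 19.47.
At 21.2°: sec²(21.2°) = 1/0.9323² = 1.150.
Ratio = 19.47/1.150 = cos²(21.2°)/cos²(76.9°) ≈ 16.9.

16.9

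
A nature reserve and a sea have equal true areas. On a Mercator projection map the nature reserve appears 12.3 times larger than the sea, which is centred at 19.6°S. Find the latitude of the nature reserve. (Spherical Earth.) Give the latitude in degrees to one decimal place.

74.4°

For equal true areas on Mercator, apparent areas scale as sec²φ, so the ratio is cos²φ₂ / cos²φ₁.
cos²φ₂ / cos²φ₁ = 12.3  ⇒  cos φ₁ = cos 19.6° / √12.3 = 0.9421/3.507 = 0.2686.
φ₁ = arccos(0.2686) ≈ 74.4°.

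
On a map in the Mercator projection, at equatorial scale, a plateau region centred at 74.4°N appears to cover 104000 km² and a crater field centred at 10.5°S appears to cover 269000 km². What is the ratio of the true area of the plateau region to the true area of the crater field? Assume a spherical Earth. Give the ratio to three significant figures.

0.0289

Mercator's areal exaggeration is sec²φ; hence true area = (apparent area) · cos²φ.
True area of plateau region: 104000 × cos²(74.4°) = 104000 × 0.07232 = 7521 km².
True area of crater field: 269000 × cos²(10.5°) = 269000 × 0.9668 = 260100 km².
Ratio = 7521 / 260100 ≈ 0.0289.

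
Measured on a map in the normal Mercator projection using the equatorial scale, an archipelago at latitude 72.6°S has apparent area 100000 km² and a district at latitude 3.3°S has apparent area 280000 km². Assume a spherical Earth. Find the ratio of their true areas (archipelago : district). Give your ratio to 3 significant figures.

Since Mercator area scale is 1/cos²φ, the true area equals the apparent area multiplied by cos²φ.
True area of archipelago: 100000 × cos²(72.6°) = 100000 × 0.08943 = 8943 km².
True area of district: 280000 × cos²(3.3°) = 280000 × 0.9967 = 279100 km².
Ratio = 8943 / 279100 ≈ 0.0320.

0.0320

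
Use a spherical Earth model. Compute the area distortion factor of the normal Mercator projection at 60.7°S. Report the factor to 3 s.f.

4.18

For Mercator, h = k = sec φ (a conformal cylindrical projection has a single point scale, 1/cos φ).
Areal scale = k² = sec²φ = 1/cos²(60.7°) = 1/0.4894² = 4.175.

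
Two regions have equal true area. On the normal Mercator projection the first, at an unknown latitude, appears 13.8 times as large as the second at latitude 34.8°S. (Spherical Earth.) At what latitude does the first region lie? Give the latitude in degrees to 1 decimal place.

Mercator areal scale is sec²φ, so apparent-area ratio = sec²φ₁ / sec²φ₂ = cos²φ₂ / cos²φ₁.
cos²φ₂ / cos²φ₁ = 13.8  ⇒  cos φ₁ = cos 34.8° / √13.8 = 0.8211/3.715 = 0.2210.
φ₁ = arccos(0.2210) ≈ 77.2°.

77.2°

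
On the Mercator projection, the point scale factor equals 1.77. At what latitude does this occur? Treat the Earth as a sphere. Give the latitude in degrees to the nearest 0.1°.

Mercator scale is k = sec φ = 1/cos φ.
1/cos φ = 1.77  ⇒  cos φ = 0.5650  ⇒  φ = arccos(0.5650) ≈ 55.6°.

55.6°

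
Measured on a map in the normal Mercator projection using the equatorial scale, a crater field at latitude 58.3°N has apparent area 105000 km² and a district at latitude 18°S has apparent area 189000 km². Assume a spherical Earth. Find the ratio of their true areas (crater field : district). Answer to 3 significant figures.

Mercator's areal exaggeration is sec²φ; hence true area = (apparent area) · cos²φ.
True area of crater field: 105000 × cos²(58.3°) = 105000 × 0.2761 = 28990 km².
True area of district: 189000 × cos²(18°) = 189000 × 0.9045 = 171000 km².
Ratio = 28990 / 171000 ≈ 0.170.

0.170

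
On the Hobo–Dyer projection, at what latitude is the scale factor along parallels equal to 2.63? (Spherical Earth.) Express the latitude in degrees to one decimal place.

72.4°

Hobo–Dyer is a cylindrical equal-area projection with standard parallels at ±37.5°. A cylindrical equal-area projection with standard parallel φ₀ has meridian scale h = cos φ / cos φ₀ and parallel scale k = cos φ₀ / cos φ (so areas are preserved, h·k = 1).
k = cos φ₀ / cos φ = 2.63  ⇒  cos φ = cos 37.5° / 2.63 = 0.3017.
φ = arccos(0.3017) ≈ 72.4°.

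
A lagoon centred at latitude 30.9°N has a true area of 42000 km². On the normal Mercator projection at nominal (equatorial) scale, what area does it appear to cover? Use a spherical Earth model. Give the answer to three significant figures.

57000 km²

For Mercator, h = k = sec φ (a conformal cylindrical projection has a single point scale, 1/cos φ).
Areal scale = k² = sec²φ = 1/cos²(30.9°) = 1/0.8581² = 1.358.
Apparent area = 42000 × 1.358 ≈ 57000 km².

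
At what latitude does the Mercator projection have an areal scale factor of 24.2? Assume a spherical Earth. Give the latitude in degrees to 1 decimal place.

Mercator areal scale is sec²φ.
sec²φ = 24.2  ⇒  cos²φ = 0.04132  ⇒  cos φ = 0.2033.
φ = arccos(0.2033) ≈ 78.3°.

78.3°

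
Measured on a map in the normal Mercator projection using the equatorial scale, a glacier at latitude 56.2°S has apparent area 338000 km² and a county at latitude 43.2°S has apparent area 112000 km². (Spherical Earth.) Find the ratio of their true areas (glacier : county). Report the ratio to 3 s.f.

Mercator's areal exaggeration is sec²φ; hence true area = (apparent area) · cos²φ.
True area of glacier: 338000 × cos²(56.2°) = 338000 × 0.3095 = 104600 km².
True area of county: 112000 × cos²(43.2°) = 112000 × 0.5314 = 59520 km².
Ratio = 104600 / 59520 ≈ 1.76.

1.76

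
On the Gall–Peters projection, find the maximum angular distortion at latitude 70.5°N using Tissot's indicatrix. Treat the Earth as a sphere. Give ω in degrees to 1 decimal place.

Gall–Peters is a cylindrical equal-area projection with standard parallels at ±45°. A cylindrical equal-area projection with standard parallel φ₀ has meridian scale h = cos φ / cos φ₀ and parallel scale k = cos φ₀ / cos φ (so areas are preserved, h·k = 1).
At 70.5°: h = 0.4721, k = 2.118; principal scales a = 2.118, b = 0.4721.
sin(ω/2) = (a − b)/(a + b) = 1.646/2.590 = 0.6355, so ω = 2 arcsin(0.6355) ≈ 78.9°.

78.9°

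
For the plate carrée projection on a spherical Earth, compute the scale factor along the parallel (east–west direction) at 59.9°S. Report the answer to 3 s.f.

1.99

In the plate carrée (x = Rλ, y = Rφ), meridians are true-scale (h = 1) and parallels are stretched by k = sec φ.
k = 1/cos 59.9° = 1/0.5015 = 1.994.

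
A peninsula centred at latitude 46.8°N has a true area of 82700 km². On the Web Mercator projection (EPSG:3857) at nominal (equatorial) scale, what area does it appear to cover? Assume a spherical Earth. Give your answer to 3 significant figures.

176000 km²

The Mercator projection is conformal; its linear scale factor is the same in every direction and equals sec φ = 1/cos φ.
Areal scale = k² = sec²φ = 1/cos²(46.8°) = 1/0.6845² = 2.134.
Apparent area = 82700 × 2.134 ≈ 176000 km².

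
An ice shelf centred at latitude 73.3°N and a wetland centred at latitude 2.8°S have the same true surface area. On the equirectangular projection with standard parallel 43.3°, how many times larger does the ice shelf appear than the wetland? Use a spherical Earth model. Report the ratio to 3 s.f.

3.48

With standard parallel φ₀ = 43.3°, the equirectangular projection gives x = Rλ cos φ₀, y = Rφ, so h = 1 and k = cos 43.3° / cos φ.
Areal scale at 73.3°: h·k = 1.000 × 2.533 = 2.533.
Areal scale at 2.8°: h·k = 1.000 × 0.7286 = 0.7286.
Ratio = 2.533/0.7286 ≈ 3.48.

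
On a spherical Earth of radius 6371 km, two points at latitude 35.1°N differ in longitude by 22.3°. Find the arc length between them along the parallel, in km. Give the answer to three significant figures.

2030 km

Arc length along a parallel = R cos φ · Δλ (with Δλ in radians).
= 6371 × cos 35.1° × (22.3° × π/180) = 6371 × 0.8181 × 0.3892 ≈ 2030 km.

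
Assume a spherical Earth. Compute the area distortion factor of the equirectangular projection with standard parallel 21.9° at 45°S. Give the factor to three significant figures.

With standard parallel φ₀ = 21.9°, the equirectangular projection gives x = Rλ cos φ₀, y = Rφ, so h = 1 and k = cos 21.9° / cos φ.
Areal scale = h·k = 1 × cos φ₀ / cos φ; at 45°, h = 1.000, k = 1.312, so h·k = 1.312.

1.31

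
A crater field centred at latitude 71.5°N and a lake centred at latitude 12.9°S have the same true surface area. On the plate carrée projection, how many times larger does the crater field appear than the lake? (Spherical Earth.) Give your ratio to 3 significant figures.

3.07

In the plate carrée (x = Rλ, y = Rφ), meridians are true-scale (h = 1) and parallels are stretched by k = sec φ.
Areal scale at 71.5°: h·k = 1.000 × 3.152 = 3.152.
Areal scale at 12.9°: h·k = 1.000 × 1.026 = 1.026.
Ratio = 3.152/1.026 ≈ 3.07.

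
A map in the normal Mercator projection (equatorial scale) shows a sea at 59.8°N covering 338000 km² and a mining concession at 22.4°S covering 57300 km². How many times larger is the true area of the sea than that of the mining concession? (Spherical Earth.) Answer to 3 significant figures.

1.75

Mercator's areal exaggeration is sec²φ; hence true area = (apparent area) · cos²φ.
True area of sea: 338000 × cos²(59.8°) = 338000 × 0.2530 = 85520 km².
True area of mining concession: 57300 × cos²(22.4°) = 57300 × 0.8548 = 48980 km².
Ratio = 85520 / 48980 ≈ 1.75.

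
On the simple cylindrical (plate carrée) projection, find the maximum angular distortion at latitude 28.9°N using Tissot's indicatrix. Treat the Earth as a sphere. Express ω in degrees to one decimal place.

7.6°

For the equirectangular projection with φ₀ = 0 (plate carrée), h = 1 along meridians and k = sec φ along parallels.
At 28.9°: h = 1.000, k = 1.142; principal scales a = 1.142, b = 1.000.
sin(ω/2) = (a − b)/(a + b) = 0.1423/2.142 = 0.06640, so ω = 2 arcsin(0.06640) ≈ 7.6°.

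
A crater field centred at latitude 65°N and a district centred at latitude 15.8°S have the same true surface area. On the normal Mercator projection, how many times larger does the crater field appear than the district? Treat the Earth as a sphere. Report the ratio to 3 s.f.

Mercator is conformal with k = sec φ, so areal scale = k² = sec²φ.
At 65°: sec²(65°) = 1/0.4226² = 5.599.
At 15.8°: sec²(15.8°) = 1/0.9622² = 1.080.
Ratio = 5.599/1.080 = cos²(15.8°)/cos²(65°) ≈ 5.18.

5.18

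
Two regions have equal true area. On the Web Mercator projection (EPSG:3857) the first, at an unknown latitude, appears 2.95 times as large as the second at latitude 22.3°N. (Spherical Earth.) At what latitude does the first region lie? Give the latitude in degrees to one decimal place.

57.4°

For equal true areas on Mercator, apparent areas scale as sec²φ, so the ratio is cos²φ₂ / cos²φ₁.
cos²φ₂ / cos²φ₁ = 2.95  ⇒  cos φ₁ = cos 22.3° / √2.95 = 0.9252/1.718 = 0.5387.
φ₁ = arccos(0.5387) ≈ 57.4°.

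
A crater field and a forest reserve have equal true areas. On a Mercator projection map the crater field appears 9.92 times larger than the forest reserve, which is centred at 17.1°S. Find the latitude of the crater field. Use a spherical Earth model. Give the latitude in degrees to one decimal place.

Mercator areal scale is sec²φ, so apparent-area ratio = sec²φ₁ / sec²φ₂ = cos²φ₂ / cos²φ₁.
cos²φ₂ / cos²φ₁ = 9.92  ⇒  cos φ₁ = cos 17.1° / √9.92 = 0.9558/3.150 = 0.3035.
φ₁ = arccos(0.3035) ≈ 72.3°.

72.3°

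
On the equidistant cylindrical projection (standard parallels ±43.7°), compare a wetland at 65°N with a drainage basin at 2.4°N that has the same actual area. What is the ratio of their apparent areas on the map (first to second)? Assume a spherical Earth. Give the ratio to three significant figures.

The equidistant cylindrical projection with φ₀ = 43.7° has h = 1 (meridians true) and k = cos φ₀ / cos φ along parallels.
Areal scale at 65°: h·k = 1.000 × 1.711 = 1.711.
Areal scale at 2.4°: h·k = 1.000 × 0.7236 = 0.7236.
Ratio = 1.711/0.7236 ≈ 2.36.

2.36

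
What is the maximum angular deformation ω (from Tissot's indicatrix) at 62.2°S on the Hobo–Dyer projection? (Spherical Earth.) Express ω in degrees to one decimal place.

Hobo–Dyer is a cylindrical equal-area projection with standard parallels at ±37.5°. A cylindrical equal-area projection with standard parallel φ₀ has meridian scale h = cos φ / cos φ₀ and parallel scale k = cos φ₀ / cos φ (so areas are preserved, h·k = 1).
At 62.2°: h = 0.5879, k = 1.701; principal scales a = 1.701, b = 0.5879.
sin(ω/2) = (a − b)/(a + b) = 1.113/2.289 = 0.4863, so ω = 2 arcsin(0.4863) ≈ 58.2°.

58.2°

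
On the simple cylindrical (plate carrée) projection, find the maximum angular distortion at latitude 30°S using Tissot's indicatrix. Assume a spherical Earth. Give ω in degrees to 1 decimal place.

Plate carrée maps x = Rλ, y = Rφ. The meridian scale is h = 1 and the parallel scale is k = 1/cos φ = sec φ.
At 30°: h = 1.000, k = 1.155; principal scales a = 1.155, b = 1.000.
sin(ω/2) = (a − b)/(a + b) = 0.1547/2.155 = 0.07180, so ω = 2 arcsin(0.07180) ≈ 8.2°.

8.2°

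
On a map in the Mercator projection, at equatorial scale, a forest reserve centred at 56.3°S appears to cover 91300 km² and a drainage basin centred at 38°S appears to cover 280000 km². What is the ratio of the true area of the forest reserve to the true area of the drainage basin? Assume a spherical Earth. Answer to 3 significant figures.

0.162

Since Mercator area scale is 1/cos²φ, the true area equals the apparent area multiplied by cos²φ.
True area of forest reserve: 91300 × cos²(56.3°) = 91300 × 0.3079 = 28110 km².
True area of drainage basin: 280000 × cos²(38°) = 280000 × 0.6210 = 173900 km².
Ratio = 28110 / 173900 ≈ 0.162.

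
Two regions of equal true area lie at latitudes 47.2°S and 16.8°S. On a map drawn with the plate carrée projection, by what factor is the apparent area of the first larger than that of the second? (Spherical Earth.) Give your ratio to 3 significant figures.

In the plate carrée (x = Rλ, y = Rφ), meridians are true-scale (h = 1) and parallels are stretched by k = sec φ.
Areal scale at 47.2°: h·k = 1.000 × 1.472 = 1.472.
Areal scale at 16.8°: h·k = 1.000 × 1.045 = 1.045.
Ratio = 1.472/1.045 ≈ 1.41.

1.41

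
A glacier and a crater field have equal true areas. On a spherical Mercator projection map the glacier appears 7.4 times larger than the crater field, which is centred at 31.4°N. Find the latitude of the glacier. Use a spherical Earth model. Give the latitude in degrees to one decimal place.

For equal true areas on Mercator, apparent areas scale as sec²φ, so the ratio is cos²φ₂ / cos²φ₁.
cos²φ₂ / cos²φ₁ = 7.4  ⇒  cos φ₁ = cos 31.4° / √7.4 = 0.8536/2.720 = 0.3138.
φ₁ = arccos(0.3138) ≈ 71.7°.

71.7°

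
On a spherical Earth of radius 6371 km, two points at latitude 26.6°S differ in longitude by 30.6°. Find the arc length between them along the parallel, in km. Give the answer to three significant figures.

Arc length along a parallel = R cos φ · Δλ (with Δλ in radians).
= 6371 × cos 26.6° × (30.6° × π/180) = 6371 × 0.8942 × 0.5341 ≈ 3040 km.

3040 km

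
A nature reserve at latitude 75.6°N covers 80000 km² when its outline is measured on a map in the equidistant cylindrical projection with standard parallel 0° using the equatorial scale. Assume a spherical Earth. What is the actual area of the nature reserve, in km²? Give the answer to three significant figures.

19900 km²

Plate carrée maps x = Rλ, y = Rφ. The meridian scale is h = 1 and the parallel scale is k = 1/cos φ = sec φ.
Areal scale = h·k = 1 × sec φ; at 75.6°, h = 1.000, k = 4.021, so h·k = 4.021.
True area = apparent / (areal scale) = 80000 / 4.021 ≈ 19900 km².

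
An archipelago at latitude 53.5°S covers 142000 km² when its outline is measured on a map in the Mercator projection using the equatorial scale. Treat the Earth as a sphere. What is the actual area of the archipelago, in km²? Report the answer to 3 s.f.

50200 km²

For Mercator, h = k = sec φ (a conformal cylindrical projection has a single point scale, 1/cos φ).
Areal scale = k² = sec²φ = 1/cos²(53.5°) = 1/0.5948² = 2.826.
True area = apparent / (areal scale) = 142000 / 2.826 ≈ 50200 km².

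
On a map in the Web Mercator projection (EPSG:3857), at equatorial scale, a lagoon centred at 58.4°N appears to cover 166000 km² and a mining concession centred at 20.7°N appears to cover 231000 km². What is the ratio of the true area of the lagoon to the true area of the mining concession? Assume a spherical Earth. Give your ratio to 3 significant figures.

0.225

On Mercator the areal scale is sec²φ, so true area = apparent × cos²φ.
True area of lagoon: 166000 × cos²(58.4°) = 166000 × 0.2746 = 45580 km².
True area of mining concession: 231000 × cos²(20.7°) = 231000 × 0.8751 = 202100 km².
Ratio = 45580 / 202100 ≈ 0.225.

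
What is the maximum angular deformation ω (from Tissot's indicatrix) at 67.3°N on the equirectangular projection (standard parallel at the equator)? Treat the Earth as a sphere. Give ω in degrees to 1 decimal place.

52.6°

Plate carrée maps x = Rλ, y = Rφ. The meridian scale is h = 1 and the parallel scale is k = 1/cos φ = sec φ.
At 67.3°: h = 1.000, k = 2.591; principal scales a = 2.591, b = 1.000.
sin(ω/2) = (a − b)/(a + b) = 1.591/3.591 = 0.4431, so ω = 2 arcsin(0.4431) ≈ 52.6°.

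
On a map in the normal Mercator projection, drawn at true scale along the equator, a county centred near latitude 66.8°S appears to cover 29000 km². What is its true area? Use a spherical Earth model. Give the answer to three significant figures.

Mercator is conformal, so the point scale is isotropic: h = k = sec φ = 1/cos φ.
Areal scale = k² = sec²φ = 1/cos²(66.8°) = 1/0.3939² = 6.444.
True area = apparent / (areal scale) = 29000 / 6.444 ≈ 4500 km².

4500 km²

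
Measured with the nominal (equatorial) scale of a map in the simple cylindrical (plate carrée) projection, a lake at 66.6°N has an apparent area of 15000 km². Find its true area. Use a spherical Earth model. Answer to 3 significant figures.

5960 km²

Plate carrée maps x = Rλ, y = Rφ. The meridian scale is h = 1 and the parallel scale is k = 1/cos φ = sec φ.
Areal scale = h·k = 1 × sec φ; at 66.6°, h = 1.000, k = 2.518, so h·k = 2.518.
True area = apparent / (areal scale) = 15000 / 2.518 ≈ 5960 km².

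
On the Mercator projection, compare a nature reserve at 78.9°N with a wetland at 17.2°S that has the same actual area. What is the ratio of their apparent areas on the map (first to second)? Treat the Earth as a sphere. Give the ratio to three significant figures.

24.6

Mercator areal scale is sec²φ.
At 78.9°: sec²(78.9°) = 1/0.1925² = 26.98.
At 17.2°: sec²(17.2°) = 1/0.9553² = 1.096.
Ratio = 26.98/1.096 = cos²(17.2°)/cos²(78.9°) ≈ 24.6.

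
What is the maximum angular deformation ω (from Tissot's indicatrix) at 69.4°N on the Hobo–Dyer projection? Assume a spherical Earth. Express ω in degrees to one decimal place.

The Hobo–Dyer projection is cylindrical equal-area with φ₀ = 37.5°. A cylindrical equal-area projection with standard parallel φ₀ has meridian scale h = cos φ / cos φ₀ and parallel scale k = cos φ₀ / cos φ (so areas are preserved, h·k = 1).
At 69.4°: h = 0.4435, k = 2.255; principal scales a = 2.255, b = 0.4435.
sin(ω/2) = (a − b)/(a + b) = 1.811/2.698 = 0.6713, so ω = 2 arcsin(0.6713) ≈ 84.3°.

84.3°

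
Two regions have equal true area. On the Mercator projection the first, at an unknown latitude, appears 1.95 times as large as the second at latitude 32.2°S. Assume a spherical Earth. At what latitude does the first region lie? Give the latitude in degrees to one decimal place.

52.7°

For equal true areas on Mercator, apparent areas scale as sec²φ, so the ratio is cos²φ₂ / cos²φ₁.
cos²φ₂ / cos²φ₁ = 1.95  ⇒  cos φ₁ = cos 32.2° / √1.95 = 0.8462/1.396 = 0.6060.
φ₁ = arccos(0.6060) ≈ 52.7°.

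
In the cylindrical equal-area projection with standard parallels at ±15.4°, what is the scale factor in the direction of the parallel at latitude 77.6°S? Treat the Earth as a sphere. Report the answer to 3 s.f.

A cylindrical equal-area projection with standard parallel φ₀ has meridian scale h = cos φ / cos φ₀ and parallel scale k = cos φ₀ / cos φ (so areas are preserved, h·k = 1).
k = cos 15.4° / cos 77.6° = 0.9641/0.2147 = 4.490.

4.49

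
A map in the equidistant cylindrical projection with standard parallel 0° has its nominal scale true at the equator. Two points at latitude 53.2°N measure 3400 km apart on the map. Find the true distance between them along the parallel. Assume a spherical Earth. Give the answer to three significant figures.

In the plate carrée (x = Rλ, y = Rφ), meridians are true-scale (h = 1) and parallels are stretched by k = sec φ.
Along the parallel at 53.2°, map distances are exaggerated by k = sec 53.2° = 1.669.
True distance = 3400 / 1.669 = 3400 × cos 53.2° ≈ 2040 km.

2040 km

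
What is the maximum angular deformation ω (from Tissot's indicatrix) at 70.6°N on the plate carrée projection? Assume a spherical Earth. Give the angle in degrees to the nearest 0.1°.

60.2°

For the equirectangular projection with φ₀ = 0 (plate carrée), h = 1 along meridians and k = sec φ along parallels.
At 70.6°: h = 1.000, k = 3.011; principal scales a = 3.011, b = 1.000.
sin(ω/2) = (a − b)/(a + b) = 2.011/4.011 = 0.5013, so ω = 2 arcsin(0.5013) ≈ 60.2°.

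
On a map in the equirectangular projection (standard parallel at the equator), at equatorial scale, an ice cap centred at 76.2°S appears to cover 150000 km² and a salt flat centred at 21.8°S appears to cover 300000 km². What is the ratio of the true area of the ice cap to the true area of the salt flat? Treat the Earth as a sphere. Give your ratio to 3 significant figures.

On the plate carrée, areal scale = h·k = 1 × sec φ, so true area = apparent × cos φ.
True area of ice cap: 150000 × cos(76.2°) = 150000 × 0.2385 = 35780 km².
True area of salt flat: 300000 × cos(21.8°) = 300000 × 0.9285 = 278500 km².
Ratio = 35780 / 278500 ≈ 0.128.

0.128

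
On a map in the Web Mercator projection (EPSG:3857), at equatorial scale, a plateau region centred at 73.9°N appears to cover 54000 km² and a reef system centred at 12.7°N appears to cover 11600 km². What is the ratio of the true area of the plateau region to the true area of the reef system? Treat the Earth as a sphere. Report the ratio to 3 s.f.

On Mercator the areal scale is sec²φ, so true area = apparent × cos²φ.
True area of plateau region: 54000 × cos²(73.9°) = 54000 × 0.07690 = 4153 km².
True area of reef system: 11600 × cos²(12.7°) = 11600 × 0.9517 = 11040 km².
Ratio = 4153 / 11040 ≈ 0.376.

0.376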